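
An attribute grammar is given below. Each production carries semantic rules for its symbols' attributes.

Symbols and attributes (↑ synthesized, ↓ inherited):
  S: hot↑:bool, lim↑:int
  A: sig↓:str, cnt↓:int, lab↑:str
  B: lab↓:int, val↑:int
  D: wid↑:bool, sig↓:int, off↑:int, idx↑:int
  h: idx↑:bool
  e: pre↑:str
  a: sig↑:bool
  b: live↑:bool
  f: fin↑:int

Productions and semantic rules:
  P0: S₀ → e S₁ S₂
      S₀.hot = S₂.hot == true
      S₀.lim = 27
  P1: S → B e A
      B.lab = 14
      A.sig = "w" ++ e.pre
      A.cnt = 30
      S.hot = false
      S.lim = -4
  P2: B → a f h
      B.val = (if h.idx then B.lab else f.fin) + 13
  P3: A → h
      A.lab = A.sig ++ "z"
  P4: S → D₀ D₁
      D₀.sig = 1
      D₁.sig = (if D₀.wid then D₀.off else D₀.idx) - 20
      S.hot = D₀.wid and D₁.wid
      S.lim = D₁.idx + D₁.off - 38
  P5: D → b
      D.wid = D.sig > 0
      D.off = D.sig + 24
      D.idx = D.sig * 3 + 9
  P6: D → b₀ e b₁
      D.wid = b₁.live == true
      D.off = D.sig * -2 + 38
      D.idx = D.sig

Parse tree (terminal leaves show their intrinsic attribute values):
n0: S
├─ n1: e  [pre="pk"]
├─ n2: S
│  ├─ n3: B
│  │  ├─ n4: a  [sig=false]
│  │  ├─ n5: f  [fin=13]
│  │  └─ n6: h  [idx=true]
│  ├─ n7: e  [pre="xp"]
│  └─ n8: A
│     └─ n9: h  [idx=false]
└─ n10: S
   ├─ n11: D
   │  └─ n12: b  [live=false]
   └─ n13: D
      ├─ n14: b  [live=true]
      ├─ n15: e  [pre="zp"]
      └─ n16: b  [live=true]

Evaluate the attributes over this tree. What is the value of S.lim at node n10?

-5

1. n1.pre = "pk"  [terminal]
2. n3.lab = 14  [14]
3. n4.sig = false  [terminal]
4. n5.fin = 13  [terminal]
5. n6.idx = true  [terminal]
6. n3.val = 27  [(if h.idx then B.lab else f.fin) + 13]
7. n7.pre = "xp"  [terminal]
8. n8.sig = "wxp"  ["w" ++ e.pre]
9. n8.cnt = 30  [30]
10. n9.idx = false  [terminal]
11. n8.lab = "wxpz"  [A.sig ++ "z"]
12. n2.hot = false  [false]
13. n2.lim = -4  [-4]
14. n11.sig = 1  [1]
15. n12.live = false  [terminal]
16. n11.wid = true  [D.sig > 0]
17. n11.off = 25  [D.sig + 24]
18. n11.idx = 12  [D.sig * 3 + 9]
19. n13.sig = 5  [(if D₀.wid then D₀.off else D₀.idx) - 20]
20. n14.live = true  [terminal]
21. n15.pre = "zp"  [terminal]
22. n16.live = true  [terminal]
23. n13.wid = true  [b₁.live == true]
24. n13.off = 28  [D.sig * -2 + 38]
25. n13.idx = 5  [D.sig]
26. n10.hot = true  [D₀.wid and D₁.wid]
27. n10.lim = -5  [D₁.idx + D₁.off - 38]
28. n0.hot = true  [S₂.hot == true]
29. n0.lim = 27  [27]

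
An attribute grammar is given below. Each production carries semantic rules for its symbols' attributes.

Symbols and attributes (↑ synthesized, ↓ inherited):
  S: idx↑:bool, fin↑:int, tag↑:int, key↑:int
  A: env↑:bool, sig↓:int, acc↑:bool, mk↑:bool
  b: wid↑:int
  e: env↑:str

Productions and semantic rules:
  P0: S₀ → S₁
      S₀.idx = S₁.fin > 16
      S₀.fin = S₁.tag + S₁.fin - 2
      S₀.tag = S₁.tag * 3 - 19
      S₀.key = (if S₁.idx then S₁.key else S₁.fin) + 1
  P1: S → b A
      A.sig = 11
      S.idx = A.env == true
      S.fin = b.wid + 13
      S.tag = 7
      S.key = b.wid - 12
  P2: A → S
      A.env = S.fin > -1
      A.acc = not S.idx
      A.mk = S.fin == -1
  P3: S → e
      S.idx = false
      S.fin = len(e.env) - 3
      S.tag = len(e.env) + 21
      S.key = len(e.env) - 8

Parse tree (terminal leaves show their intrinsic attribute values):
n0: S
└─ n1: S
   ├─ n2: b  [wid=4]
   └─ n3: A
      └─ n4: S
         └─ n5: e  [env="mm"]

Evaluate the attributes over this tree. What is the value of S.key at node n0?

1. n2.wid = 4  [terminal]
2. n3.sig = 11  [11]
3. n5.env = "mm"  [terminal]
4. n4.idx = false  [false]
5. n4.fin = -1  [len(e.env) - 3]
6. n4.tag = 23  [len(e.env) + 21]
7. n4.key = -6  [len(e.env) - 8]
8. n3.env = false  [S.fin > -1]
9. n3.acc = true  [not S.idx]
10. n3.mk = true  [S.fin == -1]
11. n1.idx = false  [A.env == true]
12. n1.fin = 17  [b.wid + 13]
13. n1.tag = 7  [7]
14. n1.key = -8  [b.wid - 12]
15. n0.idx = true  [S₁.fin > 16]
16. n0.fin = 22  [S₁.tag + S₁.fin - 2]
17. n0.tag = 2  [S₁.tag * 3 - 19]
18. n0.key = 18  [(if S₁.idx then S₁.key else S₁.fin) + 1]

18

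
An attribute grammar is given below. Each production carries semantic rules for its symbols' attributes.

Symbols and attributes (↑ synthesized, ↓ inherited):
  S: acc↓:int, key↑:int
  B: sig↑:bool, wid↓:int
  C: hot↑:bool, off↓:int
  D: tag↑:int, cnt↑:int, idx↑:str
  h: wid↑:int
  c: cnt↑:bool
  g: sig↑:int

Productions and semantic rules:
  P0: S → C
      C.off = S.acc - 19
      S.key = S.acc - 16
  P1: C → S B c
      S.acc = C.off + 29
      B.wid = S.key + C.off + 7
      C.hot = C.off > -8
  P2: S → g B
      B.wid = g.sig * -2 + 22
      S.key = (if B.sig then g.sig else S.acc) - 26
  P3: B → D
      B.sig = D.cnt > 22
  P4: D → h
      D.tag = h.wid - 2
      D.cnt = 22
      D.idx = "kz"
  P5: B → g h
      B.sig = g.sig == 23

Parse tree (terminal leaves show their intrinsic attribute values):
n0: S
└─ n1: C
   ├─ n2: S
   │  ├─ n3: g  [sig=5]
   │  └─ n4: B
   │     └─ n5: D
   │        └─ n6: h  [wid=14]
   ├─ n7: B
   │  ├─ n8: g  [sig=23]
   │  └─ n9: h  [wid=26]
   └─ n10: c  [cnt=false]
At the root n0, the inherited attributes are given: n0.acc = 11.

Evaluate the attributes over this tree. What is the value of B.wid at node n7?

1. n0.acc = 11  [given at root]
2. n1.off = -8  [S.acc - 19]
3. n2.acc = 21  [C.off + 29]
4. n3.sig = 5  [terminal]
5. n4.wid = 12  [g.sig * -2 + 22]
6. n6.wid = 14  [terminal]
7. n5.tag = 12  [h.wid - 2]
8. n5.cnt = 22  [22]
9. n5.idx = "kz"  ["kz"]
10. n4.sig = false  [D.cnt > 22]
11. n2.key = -5  [(if B.sig then g.sig else S.acc) - 26]
12. n7.wid = -6  [S.key + C.off + 7]
13. n8.sig = 23  [terminal]
14. n9.wid = 26  [terminal]
15. n7.sig = true  [g.sig == 23]
16. n10.cnt = false  [terminal]
17. n1.hot = false  [C.off > -8]
18. n0.key = -5  [S.acc - 16]

-6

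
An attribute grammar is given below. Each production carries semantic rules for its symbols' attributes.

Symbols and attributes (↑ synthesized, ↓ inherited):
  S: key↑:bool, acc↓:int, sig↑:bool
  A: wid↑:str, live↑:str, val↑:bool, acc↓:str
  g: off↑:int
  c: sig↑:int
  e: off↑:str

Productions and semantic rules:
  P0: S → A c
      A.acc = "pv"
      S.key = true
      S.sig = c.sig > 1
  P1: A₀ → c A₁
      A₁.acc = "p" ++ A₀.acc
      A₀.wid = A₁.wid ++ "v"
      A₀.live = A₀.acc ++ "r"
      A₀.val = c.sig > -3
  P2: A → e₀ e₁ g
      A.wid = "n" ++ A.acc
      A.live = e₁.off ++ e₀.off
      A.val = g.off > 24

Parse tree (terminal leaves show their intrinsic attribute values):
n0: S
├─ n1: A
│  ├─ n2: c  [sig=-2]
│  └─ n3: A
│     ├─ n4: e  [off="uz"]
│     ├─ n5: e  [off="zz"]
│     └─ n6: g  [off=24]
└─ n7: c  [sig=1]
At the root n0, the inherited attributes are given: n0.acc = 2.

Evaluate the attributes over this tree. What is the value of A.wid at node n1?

1. n0.acc = 2  [given at root]
2. n1.acc = "pv"  ["pv"]
3. n2.sig = -2  [terminal]
4. n3.acc = "ppv"  ["p" ++ A₀.acc]
5. n4.off = "uz"  [terminal]
6. n5.off = "zz"  [terminal]
7. n6.off = 24  [terminal]
8. n3.wid = "nppv"  ["n" ++ A.acc]
9. n3.live = "zzuz"  [e₁.off ++ e₀.off]
10. n3.val = false  [g.off > 24]
11. n1.wid = "nppvv"  [A₁.wid ++ "v"]
12. n1.live = "pvr"  [A₀.acc ++ "r"]
13. n1.val = true  [c.sig > -3]
14. n7.sig = 1  [terminal]
15. n0.key = true  [true]
16. n0.sig = false  [c.sig > 1]

"nppvv"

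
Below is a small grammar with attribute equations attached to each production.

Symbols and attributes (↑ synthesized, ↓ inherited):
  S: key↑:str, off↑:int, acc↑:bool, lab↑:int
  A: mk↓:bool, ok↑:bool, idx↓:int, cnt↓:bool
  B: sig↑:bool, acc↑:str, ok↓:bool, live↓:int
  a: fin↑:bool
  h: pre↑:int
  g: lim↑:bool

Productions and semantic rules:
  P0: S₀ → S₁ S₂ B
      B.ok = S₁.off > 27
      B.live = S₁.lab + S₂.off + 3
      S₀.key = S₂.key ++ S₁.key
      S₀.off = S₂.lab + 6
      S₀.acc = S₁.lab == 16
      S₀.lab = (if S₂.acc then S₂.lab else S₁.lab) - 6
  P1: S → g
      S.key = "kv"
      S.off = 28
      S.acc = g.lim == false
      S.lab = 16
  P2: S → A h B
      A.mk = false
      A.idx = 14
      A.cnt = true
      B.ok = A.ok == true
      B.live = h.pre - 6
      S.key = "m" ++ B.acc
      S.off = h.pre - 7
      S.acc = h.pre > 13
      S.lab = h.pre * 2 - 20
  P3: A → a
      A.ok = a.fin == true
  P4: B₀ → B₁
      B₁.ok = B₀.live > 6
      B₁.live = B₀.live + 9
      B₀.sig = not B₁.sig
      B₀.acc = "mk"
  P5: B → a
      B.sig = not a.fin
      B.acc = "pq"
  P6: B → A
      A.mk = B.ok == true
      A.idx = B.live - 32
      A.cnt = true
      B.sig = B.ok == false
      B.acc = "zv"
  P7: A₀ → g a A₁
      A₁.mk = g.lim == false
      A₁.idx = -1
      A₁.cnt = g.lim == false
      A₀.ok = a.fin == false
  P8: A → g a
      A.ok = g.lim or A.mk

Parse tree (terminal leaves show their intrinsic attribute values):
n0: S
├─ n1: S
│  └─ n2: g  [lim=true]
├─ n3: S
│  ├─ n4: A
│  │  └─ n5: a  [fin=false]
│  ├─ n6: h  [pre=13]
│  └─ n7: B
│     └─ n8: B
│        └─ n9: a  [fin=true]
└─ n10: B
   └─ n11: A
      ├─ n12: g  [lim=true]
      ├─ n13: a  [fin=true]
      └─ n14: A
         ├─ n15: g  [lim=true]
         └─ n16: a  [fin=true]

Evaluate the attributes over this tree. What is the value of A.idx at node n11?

-7

1. n2.lim = true  [terminal]
2. n1.key = "kv"  ["kv"]
3. n1.off = 28  [28]
4. n1.acc = false  [g.lim == false]
5. n1.lab = 16  [16]
6. n4.mk = false  [false]
7. n4.idx = 14  [14]
8. n4.cnt = true  [true]
9. n5.fin = false  [terminal]
10. n4.ok = false  [a.fin == true]
11. n6.pre = 13  [terminal]
12. n7.ok = false  [A.ok == true]
13. n7.live = 7  [h.pre - 6]
14. n8.ok = true  [B₀.live > 6]
15. n8.live = 16  [B₀.live + 9]
16. n9.fin = true  [terminal]
17. n8.sig = false  [not a.fin]
18. n8.acc = "pq"  ["pq"]
19. n7.sig = true  [not B₁.sig]
20. n7.acc = "mk"  ["mk"]
21. n3.key = "mmk"  ["m" ++ B.acc]
22. n3.off = 6  [h.pre - 7]
23. n3.acc = false  [h.pre > 13]
24. n3.lab = 6  [h.pre * 2 - 20]
25. n10.ok = true  [S₁.off > 27]
26. n10.live = 25  [S₁.lab + S₂.off + 3]
27. n11.mk = true  [B.ok == true]
28. n11.idx = -7  [B.live - 32]
29. n11.cnt = true  [true]
30. n12.lim = true  [terminal]
31. n13.fin = true  [terminal]
32. n14.mk = false  [g.lim == false]
33. n14.idx = -1  [-1]
34. n14.cnt = false  [g.lim == false]
35. n15.lim = true  [terminal]
36. n16.fin = true  [terminal]
37. n14.ok = true  [g.lim or A.mk]
38. n11.ok = false  [a.fin == false]
39. n10.sig = false  [B.ok == false]
40. n10.acc = "zv"  ["zv"]
41. n0.key = "mmkkv"  [S₂.key ++ S₁.key]
42. n0.off = 12  [S₂.lab + 6]
43. n0.acc = true  [S₁.lab == 16]
44. n0.lab = 10  [(if S₂.acc then S₂.lab else S₁.lab) - 6]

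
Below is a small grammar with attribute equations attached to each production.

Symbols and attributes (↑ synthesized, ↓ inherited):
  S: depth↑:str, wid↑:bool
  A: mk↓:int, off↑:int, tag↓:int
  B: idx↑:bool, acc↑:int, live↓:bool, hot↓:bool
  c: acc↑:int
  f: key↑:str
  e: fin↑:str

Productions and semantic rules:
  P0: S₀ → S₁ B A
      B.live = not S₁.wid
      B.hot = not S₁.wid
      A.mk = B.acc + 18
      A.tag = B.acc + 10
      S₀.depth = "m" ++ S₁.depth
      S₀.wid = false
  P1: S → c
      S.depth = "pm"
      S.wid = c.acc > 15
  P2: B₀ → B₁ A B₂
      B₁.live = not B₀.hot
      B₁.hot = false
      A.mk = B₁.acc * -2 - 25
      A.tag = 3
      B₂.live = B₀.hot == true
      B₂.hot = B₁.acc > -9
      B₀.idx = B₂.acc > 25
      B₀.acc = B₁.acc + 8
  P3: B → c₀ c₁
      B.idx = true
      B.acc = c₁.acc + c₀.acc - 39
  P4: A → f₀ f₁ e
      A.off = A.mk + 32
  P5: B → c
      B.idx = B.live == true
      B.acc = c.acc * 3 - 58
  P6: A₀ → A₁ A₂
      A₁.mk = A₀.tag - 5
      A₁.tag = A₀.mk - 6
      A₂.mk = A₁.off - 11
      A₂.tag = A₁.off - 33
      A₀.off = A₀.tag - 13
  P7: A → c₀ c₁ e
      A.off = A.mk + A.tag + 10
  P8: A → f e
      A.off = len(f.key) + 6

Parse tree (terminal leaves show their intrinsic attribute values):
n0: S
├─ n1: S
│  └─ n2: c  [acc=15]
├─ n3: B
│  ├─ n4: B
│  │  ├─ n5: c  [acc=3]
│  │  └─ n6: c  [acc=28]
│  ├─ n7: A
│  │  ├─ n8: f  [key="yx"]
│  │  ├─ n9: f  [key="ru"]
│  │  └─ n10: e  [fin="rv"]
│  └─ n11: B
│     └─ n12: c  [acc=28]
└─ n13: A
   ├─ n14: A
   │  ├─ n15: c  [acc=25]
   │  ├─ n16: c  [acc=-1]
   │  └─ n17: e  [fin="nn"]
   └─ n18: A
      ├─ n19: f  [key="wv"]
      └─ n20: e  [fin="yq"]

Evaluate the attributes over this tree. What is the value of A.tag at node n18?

1. n2.acc = 15  [terminal]
2. n1.depth = "pm"  ["pm"]
3. n1.wid = false  [c.acc > 15]
4. n3.live = true  [not S₁.wid]
5. n3.hot = true  [not S₁.wid]
6. n4.live = false  [not B₀.hot]
7. n4.hot = false  [false]
8. n5.acc = 3  [terminal]
9. n6.acc = 28  [terminal]
10. n4.idx = true  [true]
11. n4.acc = -8  [c₁.acc + c₀.acc - 39]
12. n7.mk = -9  [B₁.acc * -2 - 25]
13. n7.tag = 3  [3]
14. n8.key = "yx"  [terminal]
15. n9.key = "ru"  [terminal]
16. n10.fin = "rv"  [terminal]
17. n7.off = 23  [A.mk + 32]
18. n11.live = true  [B₀.hot == true]
19. n11.hot = true  [B₁.acc > -9]
20. n12.acc = 28  [terminal]
21. n11.idx = true  [B.live == true]
22. n11.acc = 26  [c.acc * 3 - 58]
23. n3.idx = true  [B₂.acc > 25]
24. n3.acc = 0  [B₁.acc + 8]
25. n13.mk = 18  [B.acc + 18]
26. n13.tag = 10  [B.acc + 10]
27. n14.mk = 5  [A₀.tag - 5]
28. n14.tag = 12  [A₀.mk - 6]
29. n15.acc = 25  [terminal]
30. n16.acc = -1  [terminal]
31. n17.fin = "nn"  [terminal]
32. n14.off = 27  [A.mk + A.tag + 10]
33. n18.mk = 16  [A₁.off - 11]
34. n18.tag = -6  [A₁.off - 33]
35. n19.key = "wv"  [terminal]
36. n20.fin = "yq"  [terminal]
37. n18.off = 8  [len(f.key) + 6]
38. n13.off = -3  [A₀.tag - 13]
39. n0.depth = "mpm"  ["m" ++ S₁.depth]
40. n0.wid = false  [false]

-6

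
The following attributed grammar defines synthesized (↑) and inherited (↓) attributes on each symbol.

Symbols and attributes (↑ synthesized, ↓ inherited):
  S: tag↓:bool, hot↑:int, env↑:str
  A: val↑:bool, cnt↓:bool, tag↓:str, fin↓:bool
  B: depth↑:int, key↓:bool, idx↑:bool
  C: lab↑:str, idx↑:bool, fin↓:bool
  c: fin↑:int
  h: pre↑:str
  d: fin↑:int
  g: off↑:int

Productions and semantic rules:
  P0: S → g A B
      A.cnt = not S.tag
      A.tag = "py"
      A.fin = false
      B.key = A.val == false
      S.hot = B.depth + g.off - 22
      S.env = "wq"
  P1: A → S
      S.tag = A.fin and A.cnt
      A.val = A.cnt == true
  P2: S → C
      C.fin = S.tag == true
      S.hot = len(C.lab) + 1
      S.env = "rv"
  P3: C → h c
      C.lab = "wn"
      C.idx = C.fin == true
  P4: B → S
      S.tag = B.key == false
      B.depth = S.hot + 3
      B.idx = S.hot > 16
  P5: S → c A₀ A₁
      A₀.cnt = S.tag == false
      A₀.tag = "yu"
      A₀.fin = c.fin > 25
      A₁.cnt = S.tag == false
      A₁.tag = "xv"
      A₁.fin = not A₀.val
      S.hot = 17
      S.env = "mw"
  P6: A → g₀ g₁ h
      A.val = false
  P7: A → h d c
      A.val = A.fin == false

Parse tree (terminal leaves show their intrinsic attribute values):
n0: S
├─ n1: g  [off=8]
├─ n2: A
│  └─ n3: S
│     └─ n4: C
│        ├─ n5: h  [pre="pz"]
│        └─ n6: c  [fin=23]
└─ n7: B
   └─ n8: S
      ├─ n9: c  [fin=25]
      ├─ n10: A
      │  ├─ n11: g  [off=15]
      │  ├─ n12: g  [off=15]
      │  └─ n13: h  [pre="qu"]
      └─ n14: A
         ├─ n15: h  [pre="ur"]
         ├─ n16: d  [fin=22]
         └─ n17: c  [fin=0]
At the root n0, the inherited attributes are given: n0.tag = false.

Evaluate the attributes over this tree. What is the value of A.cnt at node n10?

false

1. n0.tag = false  [given at root]
2. n1.off = 8  [terminal]
3. n2.cnt = true  [not S.tag]
4. n2.tag = "py"  ["py"]
5. n2.fin = false  [false]
6. n3.tag = false  [A.fin and A.cnt]
7. n4.fin = false  [S.tag == true]
8. n5.pre = "pz"  [terminal]
9. n6.fin = 23  [terminal]
10. n4.lab = "wn"  ["wn"]
11. n4.idx = false  [C.fin == true]
12. n3.hot = 3  [len(C.lab) + 1]
13. n3.env = "rv"  ["rv"]
14. n2.val = true  [A.cnt == true]
15. n7.key = false  [A.val == false]
16. n8.tag = true  [B.key == false]
17. n9.fin = 25  [terminal]
18. n10.cnt = false  [S.tag == false]
19. n10.tag = "yu"  ["yu"]
20. n10.fin = false  [c.fin > 25]
21. n11.off = 15  [terminal]
22. n12.off = 15  [terminal]
23. n13.pre = "qu"  [terminal]
24. n10.val = false  [false]
25. n14.cnt = false  [S.tag == false]
26. n14.tag = "xv"  ["xv"]
27. n14.fin = true  [not A₀.val]
28. n15.pre = "ur"  [terminal]
29. n16.fin = 22  [terminal]
30. n17.fin = 0  [terminal]
31. n14.val = false  [A.fin == false]
32. n8.hot = 17  [17]
33. n8.env = "mw"  ["mw"]
34. n7.depth = 20  [S.hot + 3]
35. n7.idx = true  [S.hot > 16]
36. n0.hot = 6  [B.depth + g.off - 22]
37. n0.env = "wq"  ["wq"]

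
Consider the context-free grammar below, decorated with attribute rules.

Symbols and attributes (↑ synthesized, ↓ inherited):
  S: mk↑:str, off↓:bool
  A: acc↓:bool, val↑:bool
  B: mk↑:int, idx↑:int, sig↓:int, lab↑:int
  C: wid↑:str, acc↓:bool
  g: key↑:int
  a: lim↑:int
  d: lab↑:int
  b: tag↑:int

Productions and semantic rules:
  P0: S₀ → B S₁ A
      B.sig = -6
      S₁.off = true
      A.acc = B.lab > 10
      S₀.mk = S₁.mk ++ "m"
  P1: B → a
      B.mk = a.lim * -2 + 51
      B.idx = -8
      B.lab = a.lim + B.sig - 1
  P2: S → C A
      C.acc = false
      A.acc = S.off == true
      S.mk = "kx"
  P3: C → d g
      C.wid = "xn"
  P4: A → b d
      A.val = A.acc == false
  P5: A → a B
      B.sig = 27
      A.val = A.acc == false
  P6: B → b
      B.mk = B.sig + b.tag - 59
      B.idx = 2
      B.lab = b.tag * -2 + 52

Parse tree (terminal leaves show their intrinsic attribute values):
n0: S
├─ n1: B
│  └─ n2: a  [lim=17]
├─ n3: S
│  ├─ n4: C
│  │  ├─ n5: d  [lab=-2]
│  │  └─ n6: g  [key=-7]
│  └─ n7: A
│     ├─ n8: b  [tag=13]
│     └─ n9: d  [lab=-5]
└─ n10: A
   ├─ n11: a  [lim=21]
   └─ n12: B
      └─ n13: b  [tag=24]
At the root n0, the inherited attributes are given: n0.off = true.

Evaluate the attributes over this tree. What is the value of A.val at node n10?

true

1. n0.off = true  [given at root]
2. n1.sig = -6  [-6]
3. n2.lim = 17  [terminal]
4. n1.mk = 17  [a.lim * -2 + 51]
5. n1.idx = -8  [-8]
6. n1.lab = 10  [a.lim + B.sig - 1]
7. n3.off = true  [true]
8. n4.acc = false  [false]
9. n5.lab = -2  [terminal]
10. n6.key = -7  [terminal]
11. n4.wid = "xn"  ["xn"]
12. n7.acc = true  [S.off == true]
13. n8.tag = 13  [terminal]
14. n9.lab = -5  [terminal]
15. n7.val = false  [A.acc == false]
16. n3.mk = "kx"  ["kx"]
17. n10.acc = false  [B.lab > 10]
18. n11.lim = 21  [terminal]
19. n12.sig = 27  [27]
20. n13.tag = 24  [terminal]
21. n12.mk = -8  [B.sig + b.tag - 59]
22. n12.idx = 2  [2]
23. n12.lab = 4  [b.tag * -2 + 52]
24. n10.val = true  [A.acc == false]
25. n0.mk = "kxm"  [S₁.mk ++ "m"]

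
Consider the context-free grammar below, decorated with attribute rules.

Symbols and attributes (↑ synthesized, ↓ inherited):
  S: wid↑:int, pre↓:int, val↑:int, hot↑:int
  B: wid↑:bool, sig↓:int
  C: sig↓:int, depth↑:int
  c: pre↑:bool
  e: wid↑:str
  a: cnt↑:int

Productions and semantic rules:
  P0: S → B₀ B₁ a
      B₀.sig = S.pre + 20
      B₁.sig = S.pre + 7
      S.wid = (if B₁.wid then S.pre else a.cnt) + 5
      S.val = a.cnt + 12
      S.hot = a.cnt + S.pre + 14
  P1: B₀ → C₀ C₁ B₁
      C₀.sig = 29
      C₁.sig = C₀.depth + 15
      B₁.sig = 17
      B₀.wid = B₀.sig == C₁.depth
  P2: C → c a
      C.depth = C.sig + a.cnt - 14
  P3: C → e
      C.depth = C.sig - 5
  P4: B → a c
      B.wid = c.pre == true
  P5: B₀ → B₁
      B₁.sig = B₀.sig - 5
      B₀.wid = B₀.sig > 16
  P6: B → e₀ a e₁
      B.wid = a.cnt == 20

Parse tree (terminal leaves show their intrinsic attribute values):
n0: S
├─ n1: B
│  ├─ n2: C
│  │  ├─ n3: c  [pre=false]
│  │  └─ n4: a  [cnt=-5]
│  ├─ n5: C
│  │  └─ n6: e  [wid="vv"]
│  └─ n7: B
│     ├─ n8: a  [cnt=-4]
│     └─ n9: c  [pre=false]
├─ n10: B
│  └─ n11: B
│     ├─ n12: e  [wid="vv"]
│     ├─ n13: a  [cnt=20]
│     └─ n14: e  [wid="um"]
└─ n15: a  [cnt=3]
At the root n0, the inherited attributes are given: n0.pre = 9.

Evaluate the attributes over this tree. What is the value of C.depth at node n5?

20

1. n0.pre = 9  [given at root]
2. n1.sig = 29  [S.pre + 20]
3. n2.sig = 29  [29]
4. n3.pre = false  [terminal]
5. n4.cnt = -5  [terminal]
6. n2.depth = 10  [C.sig + a.cnt - 14]
7. n5.sig = 25  [C₀.depth + 15]
8. n6.wid = "vv"  [terminal]
9. n5.depth = 20  [C.sig - 5]
10. n7.sig = 17  [17]
11. n8.cnt = -4  [terminal]
12. n9.pre = false  [terminal]
13. n7.wid = false  [c.pre == true]
14. n1.wid = false  [B₀.sig == C₁.depth]
15. n10.sig = 16  [S.pre + 7]
16. n11.sig = 11  [B₀.sig - 5]
17. n12.wid = "vv"  [terminal]
18. n13.cnt = 20  [terminal]
19. n14.wid = "um"  [terminal]
20. n11.wid = true  [a.cnt == 20]
21. n10.wid = false  [B₀.sig > 16]
22. n15.cnt = 3  [terminal]
23. n0.wid = 8  [(if B₁.wid then S.pre else a.cnt) + 5]
24. n0.val = 15  [a.cnt + 12]
25. n0.hot = 26  [a.cnt + S.pre + 14]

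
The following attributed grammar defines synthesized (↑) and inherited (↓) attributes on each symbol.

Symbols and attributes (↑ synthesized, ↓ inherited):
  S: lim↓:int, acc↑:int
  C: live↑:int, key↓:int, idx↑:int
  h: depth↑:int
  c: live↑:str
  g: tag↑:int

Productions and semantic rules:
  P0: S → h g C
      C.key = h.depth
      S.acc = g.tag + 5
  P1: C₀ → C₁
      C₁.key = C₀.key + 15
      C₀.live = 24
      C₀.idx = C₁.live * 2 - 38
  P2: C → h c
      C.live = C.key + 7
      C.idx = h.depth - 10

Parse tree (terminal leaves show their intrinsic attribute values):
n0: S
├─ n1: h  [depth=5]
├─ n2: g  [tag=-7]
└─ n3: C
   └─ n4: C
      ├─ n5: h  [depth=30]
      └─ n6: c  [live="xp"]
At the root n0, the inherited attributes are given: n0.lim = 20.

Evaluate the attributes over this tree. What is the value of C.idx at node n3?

1. n0.lim = 20  [given at root]
2. n1.depth = 5  [terminal]
3. n2.tag = -7  [terminal]
4. n3.key = 5  [h.depth]
5. n4.key = 20  [C₀.key + 15]
6. n5.depth = 30  [terminal]
7. n6.live = "xp"  [terminal]
8. n4.live = 27  [C.key + 7]
9. n4.idx = 20  [h.depth - 10]
10. n3.live = 24  [24]
11. n3.idx = 16  [C₁.live * 2 - 38]
12. n0.acc = -2  [g.tag + 5]

16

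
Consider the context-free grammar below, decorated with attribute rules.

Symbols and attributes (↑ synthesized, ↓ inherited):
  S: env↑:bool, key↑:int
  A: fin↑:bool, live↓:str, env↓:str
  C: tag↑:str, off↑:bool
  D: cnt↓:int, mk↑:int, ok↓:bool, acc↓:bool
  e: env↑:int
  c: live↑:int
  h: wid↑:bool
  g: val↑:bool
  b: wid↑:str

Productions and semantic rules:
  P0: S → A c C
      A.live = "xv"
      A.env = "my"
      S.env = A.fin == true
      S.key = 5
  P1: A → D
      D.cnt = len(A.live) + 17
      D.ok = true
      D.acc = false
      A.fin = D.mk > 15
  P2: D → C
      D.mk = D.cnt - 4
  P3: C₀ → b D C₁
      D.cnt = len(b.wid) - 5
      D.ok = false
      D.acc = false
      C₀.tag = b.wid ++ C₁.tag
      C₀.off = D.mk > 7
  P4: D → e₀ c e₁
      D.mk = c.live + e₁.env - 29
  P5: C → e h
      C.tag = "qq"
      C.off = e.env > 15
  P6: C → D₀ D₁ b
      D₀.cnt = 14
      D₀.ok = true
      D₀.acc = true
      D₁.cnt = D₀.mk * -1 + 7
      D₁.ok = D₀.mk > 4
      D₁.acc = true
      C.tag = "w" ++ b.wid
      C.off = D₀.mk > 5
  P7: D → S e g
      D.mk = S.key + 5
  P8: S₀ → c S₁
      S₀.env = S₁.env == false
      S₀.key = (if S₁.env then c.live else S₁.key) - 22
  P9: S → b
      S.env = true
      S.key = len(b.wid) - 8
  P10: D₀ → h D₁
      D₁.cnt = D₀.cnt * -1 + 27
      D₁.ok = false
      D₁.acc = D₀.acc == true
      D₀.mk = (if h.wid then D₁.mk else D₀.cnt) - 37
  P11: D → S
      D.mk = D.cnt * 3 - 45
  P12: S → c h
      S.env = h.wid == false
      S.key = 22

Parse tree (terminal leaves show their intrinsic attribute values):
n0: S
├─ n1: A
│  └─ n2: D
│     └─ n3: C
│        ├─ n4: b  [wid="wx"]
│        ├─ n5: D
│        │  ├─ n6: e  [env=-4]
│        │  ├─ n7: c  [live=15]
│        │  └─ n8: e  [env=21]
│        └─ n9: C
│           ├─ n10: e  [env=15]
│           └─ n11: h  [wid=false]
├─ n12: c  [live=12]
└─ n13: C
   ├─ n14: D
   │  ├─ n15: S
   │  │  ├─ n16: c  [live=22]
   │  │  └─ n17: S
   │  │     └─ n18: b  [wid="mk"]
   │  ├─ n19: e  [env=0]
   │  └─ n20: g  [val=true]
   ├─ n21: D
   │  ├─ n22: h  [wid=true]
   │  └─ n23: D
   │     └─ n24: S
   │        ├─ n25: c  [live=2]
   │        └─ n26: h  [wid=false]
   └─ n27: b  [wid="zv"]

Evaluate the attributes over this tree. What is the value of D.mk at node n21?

1. n1.live = "xv"  ["xv"]
2. n1.env = "my"  ["my"]
3. n2.cnt = 19  [len(A.live) + 17]
4. n2.ok = true  [true]
5. n2.acc = false  [false]
6. n4.wid = "wx"  [terminal]
7. n5.cnt = -3  [len(b.wid) - 5]
8. n5.ok = false  [false]
9. n5.acc = false  [false]
10. n6.env = -4  [terminal]
11. n7.live = 15  [terminal]
12. n8.env = 21  [terminal]
13. n5.mk = 7  [c.live + e₁.env - 29]
14. n10.env = 15  [terminal]
15. n11.wid = false  [terminal]
16. n9.tag = "qq"  ["qq"]
17. n9.off = false  [e.env > 15]
18. n3.tag = "wxqq"  [b.wid ++ C₁.tag]
19. n3.off = false  [D.mk > 7]
20. n2.mk = 15  [D.cnt - 4]
21. n1.fin = false  [D.mk > 15]
22. n12.live = 12  [terminal]
23. n14.cnt = 14  [14]
24. n14.ok = true  [true]
25. n14.acc = true  [true]
26. n16.live = 22  [terminal]
27. n18.wid = "mk"  [terminal]
28. n17.env = true  [true]
29. n17.key = -6  [len(b.wid) - 8]
30. n15.env = false  [S₁.env == false]
31. n15.key = 0  [(if S₁.env then c.live else S₁.key) - 22]
32. n19.env = 0  [terminal]
33. n20.val = true  [terminal]
34. n14.mk = 5  [S.key + 5]
35. n21.cnt = 2  [D₀.mk * -1 + 7]
36. n21.ok = true  [D₀.mk > 4]
37. n21.acc = true  [true]
38. n22.wid = true  [terminal]
39. n23.cnt = 25  [D₀.cnt * -1 + 27]
40. n23.ok = false  [false]
41. n23.acc = true  [D₀.acc == true]
42. n25.live = 2  [terminal]
43. n26.wid = false  [terminal]
44. n24.env = true  [h.wid == false]
45. n24.key = 22  [22]
46. n23.mk = 30  [D.cnt * 3 - 45]
47. n21.mk = -7  [(if h.wid then D₁.mk else D₀.cnt) - 37]
48. n27.wid = "zv"  [terminal]
49. n13.tag = "wzv"  ["w" ++ b.wid]
50. n13.off = false  [D₀.mk > 5]
51. n0.env = false  [A.fin == true]
52. n0.key = 5  [5]

-7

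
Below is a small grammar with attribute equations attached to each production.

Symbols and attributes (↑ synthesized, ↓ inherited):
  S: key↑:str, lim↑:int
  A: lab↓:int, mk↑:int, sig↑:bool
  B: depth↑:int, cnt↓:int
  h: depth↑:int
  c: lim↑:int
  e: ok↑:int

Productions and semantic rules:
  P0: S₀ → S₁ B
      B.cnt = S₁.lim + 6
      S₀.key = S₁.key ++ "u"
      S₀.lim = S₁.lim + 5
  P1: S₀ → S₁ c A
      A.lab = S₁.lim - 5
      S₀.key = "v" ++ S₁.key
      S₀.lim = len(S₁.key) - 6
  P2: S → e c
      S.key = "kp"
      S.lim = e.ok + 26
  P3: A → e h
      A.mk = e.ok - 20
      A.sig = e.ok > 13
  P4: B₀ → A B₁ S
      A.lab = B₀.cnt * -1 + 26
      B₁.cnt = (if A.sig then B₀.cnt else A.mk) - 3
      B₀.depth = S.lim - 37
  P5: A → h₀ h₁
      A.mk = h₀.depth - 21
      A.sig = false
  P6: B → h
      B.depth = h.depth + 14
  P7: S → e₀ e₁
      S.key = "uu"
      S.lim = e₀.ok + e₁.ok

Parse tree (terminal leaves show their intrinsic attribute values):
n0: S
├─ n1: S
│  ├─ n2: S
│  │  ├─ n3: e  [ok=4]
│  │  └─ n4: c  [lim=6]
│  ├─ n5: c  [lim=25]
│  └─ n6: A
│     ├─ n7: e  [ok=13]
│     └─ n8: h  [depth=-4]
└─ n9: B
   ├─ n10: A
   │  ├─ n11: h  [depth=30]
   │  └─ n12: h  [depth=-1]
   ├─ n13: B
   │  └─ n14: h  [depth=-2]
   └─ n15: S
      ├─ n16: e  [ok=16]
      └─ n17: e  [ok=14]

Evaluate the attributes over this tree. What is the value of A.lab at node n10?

24

1. n3.ok = 4  [terminal]
2. n4.lim = 6  [terminal]
3. n2.key = "kp"  ["kp"]
4. n2.lim = 30  [e.ok + 26]
5. n5.lim = 25  [terminal]
6. n6.lab = 25  [S₁.lim - 5]
7. n7.ok = 13  [terminal]
8. n8.depth = -4  [terminal]
9. n6.mk = -7  [e.ok - 20]
10. n6.sig = false  [e.ok > 13]
11. n1.key = "vkp"  ["v" ++ S₁.key]
12. n1.lim = -4  [len(S₁.key) - 6]
13. n9.cnt = 2  [S₁.lim + 6]
14. n10.lab = 24  [B₀.cnt * -1 + 26]
15. n11.depth = 30  [terminal]
16. n12.depth = -1  [terminal]
17. n10.mk = 9  [h₀.depth - 21]
18. n10.sig = false  [false]
19. n13.cnt = 6  [(if A.sig then B₀.cnt else A.mk) - 3]
20. n14.depth = -2  [terminal]
21. n13.depth = 12  [h.depth + 14]
22. n16.ok = 16  [terminal]
23. n17.ok = 14  [terminal]
24. n15.key = "uu"  ["uu"]
25. n15.lim = 30  [e₀.ok + e₁.ok]
26. n9.depth = -7  [S.lim - 37]
27. n0.key = "vkpu"  [S₁.key ++ "u"]
28. n0.lim = 1  [S₁.lim + 5]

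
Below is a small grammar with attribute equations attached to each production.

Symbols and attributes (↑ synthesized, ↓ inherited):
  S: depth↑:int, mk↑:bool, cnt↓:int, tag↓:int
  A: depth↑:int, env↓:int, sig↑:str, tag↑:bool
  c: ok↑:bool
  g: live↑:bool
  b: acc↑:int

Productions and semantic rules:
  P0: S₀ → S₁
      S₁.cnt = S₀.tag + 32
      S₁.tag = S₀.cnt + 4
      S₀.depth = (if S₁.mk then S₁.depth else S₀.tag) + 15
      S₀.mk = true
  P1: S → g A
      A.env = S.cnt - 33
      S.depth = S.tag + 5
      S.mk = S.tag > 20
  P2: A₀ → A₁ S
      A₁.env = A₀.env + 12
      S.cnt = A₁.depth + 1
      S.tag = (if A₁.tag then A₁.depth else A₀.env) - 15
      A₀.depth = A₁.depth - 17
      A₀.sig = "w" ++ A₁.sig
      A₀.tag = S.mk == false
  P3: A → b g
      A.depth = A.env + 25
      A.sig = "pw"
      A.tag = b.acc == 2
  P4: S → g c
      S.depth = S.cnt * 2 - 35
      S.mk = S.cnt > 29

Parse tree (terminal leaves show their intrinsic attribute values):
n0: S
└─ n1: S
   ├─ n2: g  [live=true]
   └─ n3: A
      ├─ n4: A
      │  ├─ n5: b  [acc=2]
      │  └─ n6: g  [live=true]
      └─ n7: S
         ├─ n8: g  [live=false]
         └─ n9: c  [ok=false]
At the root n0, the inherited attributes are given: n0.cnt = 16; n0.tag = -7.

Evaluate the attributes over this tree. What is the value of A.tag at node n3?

false

1. n0.cnt = 16  [given at root]
2. n0.tag = -7  [given at root]
3. n1.cnt = 25  [S₀.tag + 32]
4. n1.tag = 20  [S₀.cnt + 4]
5. n2.live = true  [terminal]
6. n3.env = -8  [S.cnt - 33]
7. n4.env = 4  [A₀.env + 12]
8. n5.acc = 2  [terminal]
9. n6.live = true  [terminal]
10. n4.depth = 29  [A.env + 25]
11. n4.sig = "pw"  ["pw"]
12. n4.tag = true  [b.acc == 2]
13. n7.cnt = 30  [A₁.depth + 1]
14. n7.tag = 14  [(if A₁.tag then A₁.depth else A₀.env) - 15]
15. n8.live = false  [terminal]
16. n9.ok = false  [terminal]
17. n7.depth = 25  [S.cnt * 2 - 35]
18. n7.mk = true  [S.cnt > 29]
19. n3.depth = 12  [A₁.depth - 17]
20. n3.sig = "wpw"  ["w" ++ A₁.sig]
21. n3.tag = false  [S.mk == false]
22. n1.depth = 25  [S.tag + 5]
23. n1.mk = false  [S.tag > 20]
24. n0.depth = 8  [(if S₁.mk then S₁.depth else S₀.tag) + 15]
25. n0.mk = true  [true]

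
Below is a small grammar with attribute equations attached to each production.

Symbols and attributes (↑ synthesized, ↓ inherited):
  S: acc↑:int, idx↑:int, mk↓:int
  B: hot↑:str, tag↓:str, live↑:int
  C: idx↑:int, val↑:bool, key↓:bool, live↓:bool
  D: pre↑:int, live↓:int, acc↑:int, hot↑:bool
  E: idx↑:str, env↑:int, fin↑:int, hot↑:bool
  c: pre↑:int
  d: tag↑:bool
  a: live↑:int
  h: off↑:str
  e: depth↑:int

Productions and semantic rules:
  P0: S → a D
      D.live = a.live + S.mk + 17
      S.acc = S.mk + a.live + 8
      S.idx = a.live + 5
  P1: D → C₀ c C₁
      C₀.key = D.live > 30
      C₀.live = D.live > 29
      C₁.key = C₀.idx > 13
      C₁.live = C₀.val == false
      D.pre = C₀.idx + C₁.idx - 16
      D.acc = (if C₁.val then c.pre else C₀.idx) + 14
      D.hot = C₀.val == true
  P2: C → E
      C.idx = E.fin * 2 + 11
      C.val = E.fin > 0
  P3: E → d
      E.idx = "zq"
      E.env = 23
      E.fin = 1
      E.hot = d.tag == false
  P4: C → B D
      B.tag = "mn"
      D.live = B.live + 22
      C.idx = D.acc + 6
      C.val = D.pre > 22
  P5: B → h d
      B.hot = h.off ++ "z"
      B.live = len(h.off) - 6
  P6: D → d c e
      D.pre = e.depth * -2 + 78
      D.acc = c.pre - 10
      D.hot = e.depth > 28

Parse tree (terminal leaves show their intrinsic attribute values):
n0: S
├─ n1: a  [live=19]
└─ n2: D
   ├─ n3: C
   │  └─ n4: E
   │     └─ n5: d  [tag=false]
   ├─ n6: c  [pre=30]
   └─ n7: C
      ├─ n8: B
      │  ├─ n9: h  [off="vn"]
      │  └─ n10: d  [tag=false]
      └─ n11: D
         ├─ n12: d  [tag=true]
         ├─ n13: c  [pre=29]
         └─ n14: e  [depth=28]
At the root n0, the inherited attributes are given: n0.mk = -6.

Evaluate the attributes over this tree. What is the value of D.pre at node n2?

22

1. n0.mk = -6  [given at root]
2. n1.live = 19  [terminal]
3. n2.live = 30  [a.live + S.mk + 17]
4. n3.key = false  [D.live > 30]
5. n3.live = true  [D.live > 29]
6. n5.tag = false  [terminal]
7. n4.idx = "zq"  ["zq"]
8. n4.env = 23  [23]
9. n4.fin = 1  [1]
10. n4.hot = true  [d.tag == false]
11. n3.idx = 13  [E.fin * 2 + 11]
12. n3.val = true  [E.fin > 0]
13. n6.pre = 30  [terminal]
14. n7.key = false  [C₀.idx > 13]
15. n7.live = false  [C₀.val == false]
16. n8.tag = "mn"  ["mn"]
17. n9.off = "vn"  [terminal]
18. n10.tag = false  [terminal]
19. n8.hot = "vnz"  [h.off ++ "z"]
20. n8.live = -4  [len(h.off) - 6]
21. n11.live = 18  [B.live + 22]
22. n12.tag = true  [terminal]
23. n13.pre = 29  [terminal]
24. n14.depth = 28  [terminal]
25. n11.pre = 22  [e.depth * -2 + 78]
26. n11.acc = 19  [c.pre - 10]
27. n11.hot = false  [e.depth > 28]
28. n7.idx = 25  [D.acc + 6]
29. n7.val = false  [D.pre > 22]
30. n2.pre = 22  [C₀.idx + C₁.idx - 16]
31. n2.acc = 27  [(if C₁.val then c.pre else C₀.idx) + 14]
32. n2.hot = true  [C₀.val == true]
33. n0.acc = 21  [S.mk + a.live + 8]
34. n0.idx = 24  [a.live + 5]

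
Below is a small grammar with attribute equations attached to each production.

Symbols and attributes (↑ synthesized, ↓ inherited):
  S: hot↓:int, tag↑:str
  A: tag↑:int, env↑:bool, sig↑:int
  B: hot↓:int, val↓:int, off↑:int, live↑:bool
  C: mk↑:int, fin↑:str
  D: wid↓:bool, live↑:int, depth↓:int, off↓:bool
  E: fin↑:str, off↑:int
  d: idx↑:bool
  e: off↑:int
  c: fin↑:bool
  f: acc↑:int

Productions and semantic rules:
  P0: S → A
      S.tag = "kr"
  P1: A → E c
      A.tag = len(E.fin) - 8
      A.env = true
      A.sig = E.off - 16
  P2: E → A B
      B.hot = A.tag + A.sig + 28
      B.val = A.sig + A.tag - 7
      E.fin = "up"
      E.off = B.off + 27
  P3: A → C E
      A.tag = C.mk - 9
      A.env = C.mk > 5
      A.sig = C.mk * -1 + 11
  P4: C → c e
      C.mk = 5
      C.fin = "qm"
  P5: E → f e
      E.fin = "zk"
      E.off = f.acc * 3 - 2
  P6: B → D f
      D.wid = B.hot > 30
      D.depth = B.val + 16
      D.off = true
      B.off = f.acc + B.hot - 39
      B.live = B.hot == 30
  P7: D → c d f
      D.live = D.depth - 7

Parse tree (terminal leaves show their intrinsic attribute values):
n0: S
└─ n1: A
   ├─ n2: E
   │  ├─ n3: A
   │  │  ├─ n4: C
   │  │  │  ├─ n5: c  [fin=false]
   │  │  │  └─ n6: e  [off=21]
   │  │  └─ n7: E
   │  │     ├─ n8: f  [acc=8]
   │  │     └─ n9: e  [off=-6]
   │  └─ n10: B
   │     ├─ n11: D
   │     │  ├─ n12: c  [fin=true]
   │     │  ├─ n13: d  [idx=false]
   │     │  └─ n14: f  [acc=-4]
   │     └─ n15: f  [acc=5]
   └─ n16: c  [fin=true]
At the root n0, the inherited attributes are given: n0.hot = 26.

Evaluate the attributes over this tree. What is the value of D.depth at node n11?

1. n0.hot = 26  [given at root]
2. n5.fin = false  [terminal]
3. n6.off = 21  [terminal]
4. n4.mk = 5  [5]
5. n4.fin = "qm"  ["qm"]
6. n8.acc = 8  [terminal]
7. n9.off = -6  [terminal]
8. n7.fin = "zk"  ["zk"]
9. n7.off = 22  [f.acc * 3 - 2]
10. n3.tag = -4  [C.mk - 9]
11. n3.env = false  [C.mk > 5]
12. n3.sig = 6  [C.mk * -1 + 11]
13. n10.hot = 30  [A.tag + A.sig + 28]
14. n10.val = -5  [A.sig + A.tag - 7]
15. n11.wid = false  [B.hot > 30]
16. n11.depth = 11  [B.val + 16]
17. n11.off = true  [true]
18. n12.fin = true  [terminal]
19. n13.idx = false  [terminal]
20. n14.acc = -4  [terminal]
21. n11.live = 4  [D.depth - 7]
22. n15.acc = 5  [terminal]
23. n10.off = -4  [f.acc + B.hot - 39]
24. n10.live = true  [B.hot == 30]
25. n2.fin = "up"  ["up"]
26. n2.off = 23  [B.off + 27]
27. n16.fin = true  [terminal]
28. n1.tag = -6  [len(E.fin) - 8]
29. n1.env = true  [true]
30. n1.sig = 7  [E.off - 16]
31. n0.tag = "kr"  ["kr"]

11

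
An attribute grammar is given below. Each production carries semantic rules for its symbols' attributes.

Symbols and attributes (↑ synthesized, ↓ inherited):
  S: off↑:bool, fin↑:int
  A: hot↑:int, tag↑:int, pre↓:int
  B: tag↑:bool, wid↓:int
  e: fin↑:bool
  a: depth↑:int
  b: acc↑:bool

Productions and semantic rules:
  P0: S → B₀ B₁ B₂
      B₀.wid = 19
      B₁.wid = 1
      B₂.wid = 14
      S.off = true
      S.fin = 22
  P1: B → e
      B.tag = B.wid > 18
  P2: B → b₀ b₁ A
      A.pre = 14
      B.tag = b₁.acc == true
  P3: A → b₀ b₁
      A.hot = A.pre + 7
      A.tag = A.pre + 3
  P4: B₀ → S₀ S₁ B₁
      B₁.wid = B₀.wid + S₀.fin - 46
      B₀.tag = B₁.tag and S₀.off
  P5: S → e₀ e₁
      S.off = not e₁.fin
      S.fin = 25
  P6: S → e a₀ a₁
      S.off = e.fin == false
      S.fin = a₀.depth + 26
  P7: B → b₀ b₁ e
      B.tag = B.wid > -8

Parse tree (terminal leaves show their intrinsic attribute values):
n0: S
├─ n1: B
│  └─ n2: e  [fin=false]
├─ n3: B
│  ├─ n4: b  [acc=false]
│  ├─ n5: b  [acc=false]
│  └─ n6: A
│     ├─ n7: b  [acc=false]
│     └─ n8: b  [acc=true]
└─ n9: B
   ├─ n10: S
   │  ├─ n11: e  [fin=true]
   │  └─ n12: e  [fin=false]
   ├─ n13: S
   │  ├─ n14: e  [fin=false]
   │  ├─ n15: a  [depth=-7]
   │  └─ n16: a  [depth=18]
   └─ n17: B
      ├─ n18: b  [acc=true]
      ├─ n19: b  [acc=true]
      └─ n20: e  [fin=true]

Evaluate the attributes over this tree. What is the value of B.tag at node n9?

1. n1.wid = 19  [19]
2. n2.fin = false  [terminal]
3. n1.tag = true  [B.wid > 18]
4. n3.wid = 1  [1]
5. n4.acc = false  [terminal]
6. n5.acc = false  [terminal]
7. n6.pre = 14  [14]
8. n7.acc = false  [terminal]
9. n8.acc = true  [terminal]
10. n6.hot = 21  [A.pre + 7]
11. n6.tag = 17  [A.pre + 3]
12. n3.tag = false  [b₁.acc == true]
13. n9.wid = 14  [14]
14. n11.fin = true  [terminal]
15. n12.fin = false  [terminal]
16. n10.off = true  [not e₁.fin]
17. n10.fin = 25  [25]
18. n14.fin = false  [terminal]
19. n15.depth = -7  [terminal]
20. n16.depth = 18  [terminal]
21. n13.off = true  [e.fin == false]
22. n13.fin = 19  [a₀.depth + 26]
23. n17.wid = -7  [B₀.wid + S₀.fin - 46]
24. n18.acc = true  [terminal]
25. n19.acc = true  [terminal]
26. n20.fin = true  [terminal]
27. n17.tag = true  [B.wid > -8]
28. n9.tag = true  [B₁.tag and S₀.off]
29. n0.off = true  [true]
30. n0.fin = 22  [22]

true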